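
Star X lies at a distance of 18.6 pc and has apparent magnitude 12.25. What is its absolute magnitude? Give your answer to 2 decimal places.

M = m − 5 log₁₀(d/10 pc) = 12.25 − 5 log₁₀(18.6/10)
  = 12.25 − 5 × 0.270 = 12.25 − 1.35 = 10.90.

10.90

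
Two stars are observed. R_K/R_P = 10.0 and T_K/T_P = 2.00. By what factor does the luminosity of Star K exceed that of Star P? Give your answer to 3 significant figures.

From the Stefan–Boltzmann law, L ∝ R²T⁴, so
L_K/L_P = (R_K/R_P)² (T_K/T_P)⁴ = (10.0)² × (2.00)⁴ = 100.0 × 16.00 = 1600.

1.60×10^3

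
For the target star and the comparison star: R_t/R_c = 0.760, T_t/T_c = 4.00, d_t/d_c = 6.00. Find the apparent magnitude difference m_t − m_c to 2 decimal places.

-1.53

L_t/L_c = (0.760)²(4.00)⁴ = 147.9.
F_t/F_c = (L_t/L_c)/(d_t/d_c)² = 147.9/36.00 = 4.107.
m_t − m_c = −2.5 log₁₀(4.107) = -1.53.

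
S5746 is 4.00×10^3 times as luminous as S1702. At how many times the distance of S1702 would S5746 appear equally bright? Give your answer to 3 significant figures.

Equal flux requires L_S5746/d_S5746² = L_S1702/d_S1702², so d_S5746/d_S1702 = √(L_S5746/L_S1702)
= √(4.00×10^3) = 63.25.

63.2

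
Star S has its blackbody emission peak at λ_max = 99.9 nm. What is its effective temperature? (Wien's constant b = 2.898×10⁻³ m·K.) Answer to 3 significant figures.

2.90×10^4 K

T = b/λ_max = 2.898×10⁻³ / (99.9×10⁻⁹) = 2.901×10^4 K.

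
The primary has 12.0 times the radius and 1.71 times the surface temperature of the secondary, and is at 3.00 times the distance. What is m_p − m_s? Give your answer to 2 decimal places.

L_p/L_s = (12.0)²(1.71)⁴ = 1231.
F_p/F_s = (L_p/L_s)/(d_p/d_s)² = 1231/9.000 = 136.8.
m_p − m_s = −2.5 log₁₀(136.8) = -5.34.

-5.34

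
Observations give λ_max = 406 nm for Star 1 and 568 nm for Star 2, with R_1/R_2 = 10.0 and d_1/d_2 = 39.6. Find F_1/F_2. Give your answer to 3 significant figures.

0.244

Wien's law: T_1/T_2 = λ_2/λ_1 = 568/406 = 1.399.
L_1/L_2 = (R_1/R_2)²(T_1/T_2)⁴ = (10.0)²(1.399)⁴ = 383.1.
F_1/F_2 = (L_1/L_2)/(d_1/d_2)² = 383.1/(39.6)² = 0.2443.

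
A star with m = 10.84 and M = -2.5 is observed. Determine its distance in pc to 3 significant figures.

m − M = 5 log₁₀(d/10 pc)
10.84 − (-2.5) = 13.34 = 5 log₁₀(d/10)
d = 10 × 10^(13.34/5) = 10 × 10^2.668 = 4656 pc.

4.66×10^3 pc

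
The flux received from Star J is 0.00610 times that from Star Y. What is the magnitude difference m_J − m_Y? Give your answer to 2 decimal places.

m_J − m_Y = −2.5 log₁₀(F_J/F_Y) = −2.5 log₁₀(0.00610) = −2.5 × (-2.215) = 5.537.

5.54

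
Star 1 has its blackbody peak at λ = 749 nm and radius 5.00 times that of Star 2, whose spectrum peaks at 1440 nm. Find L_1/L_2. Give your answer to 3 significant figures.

342

Wien's law gives T ∝ 1/λ_max, so T_1/T_2 = λ_2/λ_1 = 1440/749 = 1.923.
Then L ∝ R²T⁴ gives L_1/L_2 = (5.00)² × (1.923)⁴ = 25.00 × 13.66 = 341.6.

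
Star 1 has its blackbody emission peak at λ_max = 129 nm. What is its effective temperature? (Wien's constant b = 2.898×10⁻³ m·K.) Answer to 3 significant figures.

2.25×10^4 K

T = b/λ_max = 2.898×10⁻³ / (129×10⁻⁹) = 2.247×10^4 K.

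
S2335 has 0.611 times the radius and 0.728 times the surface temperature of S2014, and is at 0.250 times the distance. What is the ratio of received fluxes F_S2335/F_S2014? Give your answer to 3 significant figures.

1.68

L_S2335/L_S2014 = (R_S2335/R_S2014)²(T_S2335/T_S2014)⁴ = (0.611)² × (0.728)⁴ = 0.1049.
F_S2335/F_S2014 = (L_S2335/L_S2014)/(d_S2335/d_S2014)² = 0.1049 / (0.250)² = 1.678.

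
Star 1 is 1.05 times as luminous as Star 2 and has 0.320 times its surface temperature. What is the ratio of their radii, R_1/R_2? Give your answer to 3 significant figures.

10.0

L ∝ R²T⁴ gives R ∝ √L / T², so
R_1/R_2 = √(1.05) / (0.320)² = 1.025 / 0.1024 = 10.01.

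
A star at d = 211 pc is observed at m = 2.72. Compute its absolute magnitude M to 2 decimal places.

-3.90

M = m − 5 log₁₀(d/10 pc) = 2.72 − 5 log₁₀(211/10)
  = 2.72 − 5 × 1.324 = 2.72 − 6.62 = -3.90.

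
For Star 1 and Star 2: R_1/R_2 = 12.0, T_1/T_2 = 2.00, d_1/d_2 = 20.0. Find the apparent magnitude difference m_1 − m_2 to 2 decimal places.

-1.90

L_1/L_2 = (12.0)²(2.00)⁴ = 2304.
F_1/F_2 = (L_1/L_2)/(d_1/d_2)² = 2304/400.0 = 5.760.
m_1 − m_2 = −2.5 log₁₀(5.760) = -1.90.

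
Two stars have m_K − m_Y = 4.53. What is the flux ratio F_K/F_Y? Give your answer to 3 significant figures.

F_K/F_Y = 10^(−(m_K − m_Y)/2.5) = 10^(-4.53/2.5) = 10^-1.812 = 0.01542.

0.0154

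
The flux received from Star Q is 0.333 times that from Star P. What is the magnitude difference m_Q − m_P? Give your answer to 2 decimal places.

1.19

m_Q − m_P = −2.5 log₁₀(F_Q/F_P) = −2.5 log₁₀(0.333) = −2.5 × (-0.478) = 1.194.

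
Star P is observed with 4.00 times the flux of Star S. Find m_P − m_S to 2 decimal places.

m_P − m_S = −2.5 log₁₀(F_P/F_S) = −2.5 log₁₀(4.00) = −2.5 × (0.602) = -1.505.

-1.51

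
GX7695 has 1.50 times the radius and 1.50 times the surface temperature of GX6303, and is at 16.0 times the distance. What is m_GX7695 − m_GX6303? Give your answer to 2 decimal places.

L_GX7695/L_GX6303 = (1.50)²(1.50)⁴ = 11.39.
F_GX7695/F_GX6303 = (L_GX7695/L_GX6303)/(d_GX7695/d_GX6303)² = 11.39/256.0 = 0.04449.
m_GX7695 − m_GX6303 = −2.5 log₁₀(0.04449) = 3.38.

3.38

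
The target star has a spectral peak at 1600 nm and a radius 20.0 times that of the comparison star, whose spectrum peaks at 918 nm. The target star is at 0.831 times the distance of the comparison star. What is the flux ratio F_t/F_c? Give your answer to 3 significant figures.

Wien's law: T_t/T_c = λ_c/λ_t = 918/1600 = 0.5737.
L_t/L_c = (R_t/R_c)²(T_t/T_c)⁴ = (20.0)²(0.5737)⁴ = 43.35.
F_t/F_c = (L_t/L_c)/(d_t/d_c)² = 43.35/(0.831)² = 62.77.

62.8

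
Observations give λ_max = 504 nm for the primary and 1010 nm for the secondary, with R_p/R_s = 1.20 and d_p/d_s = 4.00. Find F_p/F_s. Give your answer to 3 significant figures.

1.45

Wien's law: T_p/T_s = λ_s/λ_p = 1010/504 = 2.004.
L_p/L_s = (R_p/R_s)²(T_p/T_s)⁴ = (1.20)²(2.004)⁴ = 23.22.
F_p/F_s = (L_p/L_s)/(d_p/d_s)² = 23.22/(4.00)² = 1.451.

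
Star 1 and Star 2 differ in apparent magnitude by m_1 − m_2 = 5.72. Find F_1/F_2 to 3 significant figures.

F_1/F_2 = 10^(−(m_1 − m_2)/2.5) = 10^(-5.72/2.5) = 10^-2.288 = 0.005152.

0.00515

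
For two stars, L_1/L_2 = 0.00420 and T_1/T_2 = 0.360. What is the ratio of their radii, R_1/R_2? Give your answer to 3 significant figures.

0.500

L ∝ R²T⁴ gives R ∝ √L / T², so
R_1/R_2 = √(0.00420) / (0.360)² = 0.06481 / 0.1296 = 0.5001.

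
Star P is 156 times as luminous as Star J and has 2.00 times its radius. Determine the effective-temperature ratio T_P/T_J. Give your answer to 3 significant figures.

2.50

L ∝ R²T⁴ gives T ∝ (L/R²)^(1/4), so
T_P/T_J = (156 / 2.00²)^(1/4) = (39.00)^(1/4) = 2.499.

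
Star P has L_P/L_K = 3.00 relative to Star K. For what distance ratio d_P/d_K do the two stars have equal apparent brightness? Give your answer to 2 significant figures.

1.7

Equal flux requires L_P/d_P² = L_K/d_K², so d_P/d_K = √(L_P/L_K)
= √(3.00) = 1.732.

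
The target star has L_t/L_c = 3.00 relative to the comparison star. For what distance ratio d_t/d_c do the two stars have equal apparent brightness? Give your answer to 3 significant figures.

1.73

Equal flux requires L_t/d_t² = L_c/d_c², so d_t/d_c = √(L_t/L_c)
= √(3.00) = 1.732.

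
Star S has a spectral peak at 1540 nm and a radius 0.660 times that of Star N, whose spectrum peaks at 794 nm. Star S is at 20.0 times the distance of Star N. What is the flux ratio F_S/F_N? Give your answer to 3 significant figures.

7.70×10^-5

Wien's law: T_S/T_N = λ_N/λ_S = 794/1540 = 0.5156.
L_S/L_N = (R_S/R_N)²(T_S/T_N)⁴ = (0.660)²(0.5156)⁴ = 0.03078.
F_S/F_N = (L_S/L_N)/(d_S/d_N)² = 0.03078/(20.0)² = 7.695×10^-5.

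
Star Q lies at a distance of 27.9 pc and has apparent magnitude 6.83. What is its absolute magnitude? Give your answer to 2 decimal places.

4.60

M = m − 5 log₁₀(d/10 pc) = 6.83 − 5 log₁₀(27.9/10)
  = 6.83 − 5 × 0.446 = 6.83 − 2.23 = 4.60.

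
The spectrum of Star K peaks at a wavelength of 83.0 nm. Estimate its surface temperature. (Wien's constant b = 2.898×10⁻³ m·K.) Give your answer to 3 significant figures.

3.49×10^4 K

T = b/λ_max = 2.898×10⁻³ / (83.0×10⁻⁹) = 3.492×10^4 K.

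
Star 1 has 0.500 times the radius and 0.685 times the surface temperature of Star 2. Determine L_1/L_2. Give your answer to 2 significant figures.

From the Stefan–Boltzmann law, L ∝ R²T⁴, so
L_1/L_2 = (R_1/R_2)² (T_1/T_2)⁴ = (0.500)² × (0.685)⁴ = 0.2500 × 0.2202 = 0.05504.

0.055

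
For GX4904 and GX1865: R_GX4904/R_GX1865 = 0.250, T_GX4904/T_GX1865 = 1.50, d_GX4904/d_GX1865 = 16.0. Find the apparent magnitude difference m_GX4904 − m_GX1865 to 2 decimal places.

L_GX4904/L_GX1865 = (0.250)²(1.50)⁴ = 0.3164.
F_GX4904/F_GX1865 = (L_GX4904/L_GX1865)/(d_GX4904/d_GX1865)² = 0.3164/256.0 = 0.001236.
m_GX4904 − m_GX1865 = −2.5 log₁₀(0.001236) = 7.27.

7.27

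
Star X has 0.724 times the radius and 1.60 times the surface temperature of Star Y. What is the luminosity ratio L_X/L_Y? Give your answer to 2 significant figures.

3.4

From the Stefan–Boltzmann law, L ∝ R²T⁴, so
L_X/L_Y = (R_X/R_Y)² (T_X/T_Y)⁴ = (0.724)² × (1.60)⁴ = 0.5242 × 6.554 = 3.435.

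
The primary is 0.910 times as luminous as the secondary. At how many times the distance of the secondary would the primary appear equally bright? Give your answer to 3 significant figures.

0.954

Equal flux requires L_p/d_p² = L_s/d_s², so d_p/d_s = √(L_p/L_s)
= √(0.910) = 0.9539.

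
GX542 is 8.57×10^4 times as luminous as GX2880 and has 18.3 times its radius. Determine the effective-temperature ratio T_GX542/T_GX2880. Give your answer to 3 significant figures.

4.00

L ∝ R²T⁴ gives T ∝ (L/R²)^(1/4), so
T_GX542/T_GX2880 = (8.57×10^4 / 18.3²)^(1/4) = (255.9)^(1/4) = 4.000.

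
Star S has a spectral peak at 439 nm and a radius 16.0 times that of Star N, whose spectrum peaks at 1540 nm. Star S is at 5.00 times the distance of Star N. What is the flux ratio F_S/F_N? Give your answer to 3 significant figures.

Wien's law: T_S/T_N = λ_N/λ_S = 1540/439 = 3.508.
L_S/L_N = (R_S/R_N)²(T_S/T_N)⁴ = (16.0)²(3.508)⁴ = 3.877×10^4.
F_S/F_N = (L_S/L_N)/(d_S/d_N)² = 3.877×10^4/(5.00)² = 1551.

1.55×10^3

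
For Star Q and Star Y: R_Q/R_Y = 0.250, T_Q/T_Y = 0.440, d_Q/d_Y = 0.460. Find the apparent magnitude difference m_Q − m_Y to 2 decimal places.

L_Q/L_Y = (0.250)²(0.440)⁴ = 0.002343.
F_Q/F_Y = (L_Q/L_Y)/(d_Q/d_Y)² = 0.002343/0.2116 = 0.01107.
m_Q − m_Y = −2.5 log₁₀(0.01107) = 4.89.

4.89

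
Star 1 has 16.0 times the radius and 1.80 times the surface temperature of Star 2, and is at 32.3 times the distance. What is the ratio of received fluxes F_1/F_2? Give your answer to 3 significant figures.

2.58

L_1/L_2 = (R_1/R_2)²(T_1/T_2)⁴ = (16.0)² × (1.80)⁴ = 2687.
F_1/F_2 = (L_1/L_2)/(d_1/d_2)² = 2687 / (32.3)² = 2.576.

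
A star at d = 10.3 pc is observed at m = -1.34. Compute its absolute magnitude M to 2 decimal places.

M = m − 5 log₁₀(d/10 pc) = -1.34 − 5 log₁₀(10.3/10)
  = -1.34 − 5 × 0.013 = -1.34 − 0.06 = -1.40.

-1.40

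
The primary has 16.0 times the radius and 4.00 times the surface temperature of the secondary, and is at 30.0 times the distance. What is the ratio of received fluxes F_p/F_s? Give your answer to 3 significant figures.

72.8

L_p/L_s = (R_p/R_s)²(T_p/T_s)⁴ = (16.0)² × (4.00)⁴ = 6.554×10^4.
F_p/F_s = (L_p/L_s)/(d_p/d_s)² = 6.554×10^4 / (30.0)² = 72.82.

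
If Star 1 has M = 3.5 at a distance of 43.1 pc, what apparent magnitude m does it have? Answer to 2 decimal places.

m = M + 5 log₁₀(d/10 pc) = 3.5 + 5 log₁₀(43.1/10)
  = 3.5 + 5 × 0.634 = 3.5 + 3.17 = 6.67.

6.67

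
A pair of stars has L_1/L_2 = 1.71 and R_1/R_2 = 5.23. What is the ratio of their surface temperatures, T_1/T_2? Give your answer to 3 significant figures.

L ∝ R²T⁴ gives T ∝ (L/R²)^(1/4), so
T_1/T_2 = (1.71 / 5.23²)^(1/4) = (0.06252)^(1/4) = 0.5000.

0.500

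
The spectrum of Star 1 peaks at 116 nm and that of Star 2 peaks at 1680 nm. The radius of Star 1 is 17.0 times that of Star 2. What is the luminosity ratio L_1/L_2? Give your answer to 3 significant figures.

Wien's law gives T ∝ 1/λ_max, so T_1/T_2 = λ_2/λ_1 = 1680/116 = 14.48.
Then L ∝ R²T⁴ gives L_1/L_2 = (17.0)² × (14.48)⁴ = 289.0 × 4.400×10^4 = 1.271×10^7.

1.27×10^7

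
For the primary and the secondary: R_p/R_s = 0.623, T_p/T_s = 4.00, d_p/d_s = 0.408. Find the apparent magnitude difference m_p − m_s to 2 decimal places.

-6.94

L_p/L_s = (0.623)²(4.00)⁴ = 99.36.
F_p/F_s = (L_p/L_s)/(d_p/d_s)² = 99.36/0.1665 = 596.9.
m_p − m_s = −2.5 log₁₀(596.9) = -6.94.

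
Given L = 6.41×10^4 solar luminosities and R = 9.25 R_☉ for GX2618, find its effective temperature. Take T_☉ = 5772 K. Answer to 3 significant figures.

T/T_☉ = (L/L_☉)^(1/4) / (R/R_☉)^(1/2)
T = 5772 × (6.41×10^4)^(1/4) / √(9.25) = 5772 × 15.91 / 3.041 = 3.020×10^4 K.

3.02×10^4 K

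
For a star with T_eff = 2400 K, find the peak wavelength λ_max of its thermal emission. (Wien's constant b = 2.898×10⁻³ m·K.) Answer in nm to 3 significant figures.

λ_max = b/T = 2.898×10⁻³ / 2400 = 1.21×10^-6 m = 1208 nm.

1.21×10^3 nm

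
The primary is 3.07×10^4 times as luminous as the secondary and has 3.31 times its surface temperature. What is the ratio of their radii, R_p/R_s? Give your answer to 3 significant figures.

16.0

L ∝ R²T⁴ gives R ∝ √L / T², so
R_p/R_s = √(3.07×10^4) / (3.31)² = 175.2 / 10.96 = 15.99.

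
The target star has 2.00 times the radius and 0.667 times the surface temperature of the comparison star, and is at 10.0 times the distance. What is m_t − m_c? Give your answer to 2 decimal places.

5.25

L_t/L_c = (2.00)²(0.667)⁴ = 0.7917.
F_t/F_c = (L_t/L_c)/(d_t/d_c)² = 0.7917/100.0 = 0.007917.
m_t − m_c = −2.5 log₁₀(0.007917) = 5.25.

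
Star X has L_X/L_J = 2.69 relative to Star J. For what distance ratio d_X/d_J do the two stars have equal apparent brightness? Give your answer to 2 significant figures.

1.6

Equal flux requires L_X/d_X² = L_J/d_J², so d_X/d_J = √(L_X/L_J)
= √(2.69) = 1.640.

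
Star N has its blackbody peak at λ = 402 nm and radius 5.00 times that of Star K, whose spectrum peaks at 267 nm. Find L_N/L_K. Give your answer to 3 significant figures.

Wien's law gives T ∝ 1/λ_max, so T_N/T_K = λ_K/λ_N = 267/402 = 0.6642.
Then L ∝ R²T⁴ gives L_N/L_K = (5.00)² × (0.6642)⁴ = 25.00 × 0.1946 = 4.865.

4.86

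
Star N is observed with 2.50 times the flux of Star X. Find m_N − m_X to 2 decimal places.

-0.99

m_N − m_X = −2.5 log₁₀(F_N/F_X) = −2.5 log₁₀(2.50) = −2.5 × (0.398) = -0.995.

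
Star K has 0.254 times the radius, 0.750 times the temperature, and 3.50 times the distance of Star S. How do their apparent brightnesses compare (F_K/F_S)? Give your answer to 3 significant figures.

0.00167

L_K/L_S = (R_K/R_S)²(T_K/T_S)⁴ = (0.254)² × (0.750)⁴ = 0.02041.
F_K/F_S = (L_K/L_S)/(d_K/d_S)² = 0.02041 / (3.50)² = 0.001666.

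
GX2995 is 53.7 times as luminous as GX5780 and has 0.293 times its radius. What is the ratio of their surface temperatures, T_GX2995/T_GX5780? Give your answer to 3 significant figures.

L ∝ R²T⁴ gives T ∝ (L/R²)^(1/4), so
T_GX2995/T_GX5780 = (53.7 / 0.293²)^(1/4) = (625.5)^(1/4) = 5.001.

5.00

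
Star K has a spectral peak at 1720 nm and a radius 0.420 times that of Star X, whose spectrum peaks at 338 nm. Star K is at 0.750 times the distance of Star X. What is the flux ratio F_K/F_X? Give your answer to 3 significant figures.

4.68×10^-4

Wien's law: T_K/T_X = λ_X/λ_K = 338/1720 = 0.1965.
L_K/L_X = (R_K/R_X)²(T_K/T_X)⁴ = (0.420)²(0.1965)⁴ = 2.631×10^-4.
F_K/F_X = (L_K/L_X)/(d_K/d_X)² = 2.631×10^-4/(0.750)² = 4.677×10^-4.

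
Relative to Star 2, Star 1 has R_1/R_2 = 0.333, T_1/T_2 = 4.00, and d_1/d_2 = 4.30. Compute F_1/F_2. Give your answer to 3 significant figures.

L_1/L_2 = (R_1/R_2)²(T_1/T_2)⁴ = (0.333)² × (4.00)⁴ = 28.39.
F_1/F_2 = (L_1/L_2)/(d_1/d_2)² = 28.39 / (4.30)² = 1.535.

1.54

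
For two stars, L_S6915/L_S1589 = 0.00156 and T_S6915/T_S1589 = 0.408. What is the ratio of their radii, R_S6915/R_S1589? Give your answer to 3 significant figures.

0.237

L ∝ R²T⁴ gives R ∝ √L / T², so
R_S6915/R_S1589 = √(0.00156) / (0.408)² = 0.03950 / 0.1665 = 0.2373.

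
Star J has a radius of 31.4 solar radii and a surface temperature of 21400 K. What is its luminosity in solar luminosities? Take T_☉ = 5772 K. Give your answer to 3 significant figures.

L/L_☉ = (R/R_☉)² (T/T_☉)⁴ = (31.4)² × (21400/5772)⁴
       = 986.0 × (3.708)⁴ = 986.0 × 189.0 = 1.863×10^5.

1.86×10^5 solar luminosities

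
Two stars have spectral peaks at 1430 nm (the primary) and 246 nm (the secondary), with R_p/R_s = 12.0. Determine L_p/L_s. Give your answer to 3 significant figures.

0.126

Wien's law gives T ∝ 1/λ_max, so T_p/T_s = λ_s/λ_p = 246/1430 = 0.1720.
Then L ∝ R²T⁴ gives L_p/L_s = (12.0)² × (0.1720)⁴ = 144.0 × 8.758×10^-4 = 0.1261.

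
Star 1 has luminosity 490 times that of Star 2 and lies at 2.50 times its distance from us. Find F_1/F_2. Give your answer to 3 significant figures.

F = L/(4πd²), so F_1/F_2 = (L_1/L_2) / (d_1/d_2)²
= 490 / (2.50)² = 490 / 6.250 = 78.40.

78.4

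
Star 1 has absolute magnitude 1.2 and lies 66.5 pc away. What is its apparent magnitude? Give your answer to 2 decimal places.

5.31

m = M + 5 log₁₀(d/10 pc) = 1.2 + 5 log₁₀(66.5/10)
  = 1.2 + 5 × 0.823 = 1.2 + 4.11 = 5.31.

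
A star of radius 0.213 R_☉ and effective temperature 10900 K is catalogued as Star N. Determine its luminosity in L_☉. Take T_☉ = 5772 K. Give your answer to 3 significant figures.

L/L_☉ = (R/R_☉)² (T/T_☉)⁴ = (0.213)² × (10900/5772)⁴
       = 0.04537 × (1.888)⁴ = 0.04537 × 12.72 = 0.5770.

0.577 L_☉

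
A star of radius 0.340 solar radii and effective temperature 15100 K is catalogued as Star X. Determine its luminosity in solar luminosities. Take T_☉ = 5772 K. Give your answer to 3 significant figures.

L/L_☉ = (R/R_☉)² (T/T_☉)⁴ = (0.340)² × (15100/5772)⁴
       = 0.1156 × (2.616)⁴ = 0.1156 × 46.84 = 5.415.

5.41 solar luminosities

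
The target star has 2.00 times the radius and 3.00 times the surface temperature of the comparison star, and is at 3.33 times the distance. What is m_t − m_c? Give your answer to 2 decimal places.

-3.66

L_t/L_c = (2.00)²(3.00)⁴ = 324.0.
F_t/F_c = (L_t/L_c)/(d_t/d_c)² = 324.0/11.09 = 29.22.
m_t − m_c = −2.5 log₁₀(29.22) = -3.66.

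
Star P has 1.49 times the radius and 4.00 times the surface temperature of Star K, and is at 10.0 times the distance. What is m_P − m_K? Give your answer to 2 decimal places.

L_P/L_K = (1.49)²(4.00)⁴ = 568.3.
F_P/F_K = (L_P/L_K)/(d_P/d_K)² = 568.3/100.0 = 5.683.
m_P − m_K = −2.5 log₁₀(5.683) = -1.89.

-1.89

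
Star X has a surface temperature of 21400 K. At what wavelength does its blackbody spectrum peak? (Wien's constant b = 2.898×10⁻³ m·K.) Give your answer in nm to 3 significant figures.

135 nm

λ_max = b/T = 2.898×10⁻³ / 21400 = 1.35×10^-7 m = 135.4 nm.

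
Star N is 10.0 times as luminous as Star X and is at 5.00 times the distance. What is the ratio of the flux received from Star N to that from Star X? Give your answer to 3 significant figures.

0.400

F = L/(4πd²), so F_N/F_X = (L_N/L_X) / (d_N/d_X)²
= 10.0 / (5.00)² = 10.0 / 25.00 = 0.4000.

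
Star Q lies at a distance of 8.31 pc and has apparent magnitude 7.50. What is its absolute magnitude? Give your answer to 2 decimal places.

7.90

M = m − 5 log₁₀(d/10 pc) = 7.50 − 5 log₁₀(8.31/10)
  = 7.50 − 5 × -0.080 = 7.50 − -0.40 = 7.90.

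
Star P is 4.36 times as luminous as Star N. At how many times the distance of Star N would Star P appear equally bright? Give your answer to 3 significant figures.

Equal flux requires L_P/d_P² = L_N/d_N², so d_P/d_N = √(L_P/L_N)
= √(4.36) = 2.088.

2.09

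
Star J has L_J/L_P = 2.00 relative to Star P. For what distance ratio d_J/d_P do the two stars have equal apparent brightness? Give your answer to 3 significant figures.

Equal flux requires L_J/d_J² = L_P/d_P², so d_J/d_P = √(L_J/L_P)
= √(2.00) = 1.414.

1.41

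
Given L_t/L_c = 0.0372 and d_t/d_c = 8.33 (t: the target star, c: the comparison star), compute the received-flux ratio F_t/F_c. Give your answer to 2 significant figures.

F = L/(4πd²), so F_t/F_c = (L_t/L_c) / (d_t/d_c)²
= 0.0372 / (8.33)² = 0.0372 / 69.39 = 5.361×10^-4.

5.4×10^-4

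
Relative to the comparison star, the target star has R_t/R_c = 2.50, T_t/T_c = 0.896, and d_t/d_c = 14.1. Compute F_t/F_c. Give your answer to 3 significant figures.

L_t/L_c = (R_t/R_c)²(T_t/T_c)⁴ = (2.50)² × (0.896)⁴ = 4.028.
F_t/F_c = (L_t/L_c)/(d_t/d_c)² = 4.028 / (14.1)² = 0.02026.

0.0203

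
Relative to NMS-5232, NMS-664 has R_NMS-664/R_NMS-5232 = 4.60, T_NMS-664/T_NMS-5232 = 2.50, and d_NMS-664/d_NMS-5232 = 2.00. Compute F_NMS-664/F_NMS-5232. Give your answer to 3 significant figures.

L_NMS-664/L_NMS-5232 = (R_NMS-664/R_NMS-5232)²(T_NMS-664/T_NMS-5232)⁴ = (4.60)² × (2.50)⁴ = 826.6.
F_NMS-664/F_NMS-5232 = (L_NMS-664/L_NMS-5232)/(d_NMS-664/d_NMS-5232)² = 826.6 / (2.00)² = 206.6.

207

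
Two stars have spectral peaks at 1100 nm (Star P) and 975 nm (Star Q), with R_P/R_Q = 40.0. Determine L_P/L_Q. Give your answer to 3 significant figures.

988

Wien's law gives T ∝ 1/λ_max, so T_P/T_Q = λ_Q/λ_P = 975/1100 = 0.8864.
Then L ∝ R²T⁴ gives L_P/L_Q = (40.0)² × (0.8864)⁴ = 1600 × 0.6172 = 987.6.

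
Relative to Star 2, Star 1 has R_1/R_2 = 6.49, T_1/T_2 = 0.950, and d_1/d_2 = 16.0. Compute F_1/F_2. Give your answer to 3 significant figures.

0.134

L_1/L_2 = (R_1/R_2)²(T_1/T_2)⁴ = (6.49)² × (0.950)⁴ = 34.31.
F_1/F_2 = (L_1/L_2)/(d_1/d_2)² = 34.31 / (16.0)² = 0.1340.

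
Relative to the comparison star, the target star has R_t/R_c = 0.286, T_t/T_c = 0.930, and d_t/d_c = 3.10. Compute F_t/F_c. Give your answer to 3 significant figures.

L_t/L_c = (R_t/R_c)²(T_t/T_c)⁴ = (0.286)² × (0.930)⁴ = 0.06119.
F_t/F_c = (L_t/L_c)/(d_t/d_c)² = 0.06119 / (3.10)² = 0.006367.

0.00637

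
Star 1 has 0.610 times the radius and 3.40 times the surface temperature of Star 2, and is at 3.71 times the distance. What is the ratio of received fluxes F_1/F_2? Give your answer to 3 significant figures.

3.61

L_1/L_2 = (R_1/R_2)²(T_1/T_2)⁴ = (0.610)² × (3.40)⁴ = 49.73.
F_1/F_2 = (L_1/L_2)/(d_1/d_2)² = 49.73 / (3.71)² = 3.613.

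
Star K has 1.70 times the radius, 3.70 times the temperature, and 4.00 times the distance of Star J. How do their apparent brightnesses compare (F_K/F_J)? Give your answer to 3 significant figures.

33.9

L_K/L_J = (R_K/R_J)²(T_K/T_J)⁴ = (1.70)² × (3.70)⁴ = 541.6.
F_K/F_J = (L_K/L_J)/(d_K/d_J)² = 541.6 / (4.00)² = 33.85.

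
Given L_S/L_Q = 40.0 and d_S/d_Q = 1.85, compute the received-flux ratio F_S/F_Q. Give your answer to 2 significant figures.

F = L/(4πd²), so F_S/F_Q = (L_S/L_Q) / (d_S/d_Q)²
= 40.0 / (1.85)² = 40.0 / 3.423 = 11.69.

12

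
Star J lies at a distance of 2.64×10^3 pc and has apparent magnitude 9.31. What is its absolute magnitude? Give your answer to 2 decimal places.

-2.80

M = m − 5 log₁₀(d/10 pc) = 9.31 − 5 log₁₀(2.64×10^3/10)
  = 9.31 − 5 × 2.422 = 9.31 − 12.11 = -2.80.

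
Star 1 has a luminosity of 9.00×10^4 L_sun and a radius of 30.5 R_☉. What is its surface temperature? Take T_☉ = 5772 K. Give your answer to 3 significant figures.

T/T_☉ = (L/L_☉)^(1/4) / (R/R_☉)^(1/2)
T = 5772 × (9.00×10^4)^(1/4) / √(30.5) = 5772 × 17.32 / 5.523 = 1.810×10^4 K.

1.81×10^4 K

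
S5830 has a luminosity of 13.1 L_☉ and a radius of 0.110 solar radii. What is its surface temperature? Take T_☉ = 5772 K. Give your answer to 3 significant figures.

T/T_☉ = (L/L_☉)^(1/4) / (R/R_☉)^(1/2)
T = 5772 × (13.1)^(1/4) / √(0.110) = 5772 × 1.902 / 0.3317 = 3.311×10^4 K.

3.31×10^4 K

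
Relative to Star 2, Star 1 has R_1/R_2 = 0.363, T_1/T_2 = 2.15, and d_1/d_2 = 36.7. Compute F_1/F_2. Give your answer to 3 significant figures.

0.00209

L_1/L_2 = (R_1/R_2)²(T_1/T_2)⁴ = (0.363)² × (2.15)⁴ = 2.816.
F_1/F_2 = (L_1/L_2)/(d_1/d_2)² = 2.816 / (36.7)² = 0.002090.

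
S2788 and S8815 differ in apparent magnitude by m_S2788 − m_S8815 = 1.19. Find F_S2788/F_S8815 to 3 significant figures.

F_S2788/F_S8815 = 10^(−(m_S2788 − m_S8815)/2.5) = 10^(-1.19/2.5) = 10^-0.476 = 0.3342.

0.334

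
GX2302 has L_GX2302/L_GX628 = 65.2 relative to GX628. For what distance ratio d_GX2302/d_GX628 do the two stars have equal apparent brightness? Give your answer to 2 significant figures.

8.1

Equal flux requires L_GX2302/d_GX2302² = L_GX628/d_GX628², so d_GX2302/d_GX628 = √(L_GX2302/L_GX628)
= √(65.2) = 8.075.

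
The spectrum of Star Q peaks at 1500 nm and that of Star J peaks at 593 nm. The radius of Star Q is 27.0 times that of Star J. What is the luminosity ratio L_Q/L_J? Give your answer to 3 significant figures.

17.8

Wien's law gives T ∝ 1/λ_max, so T_Q/T_J = λ_J/λ_Q = 593/1500 = 0.3953.
Then L ∝ R²T⁴ gives L_Q/L_J = (27.0)² × (0.3953)⁴ = 729.0 × 0.02443 = 17.81.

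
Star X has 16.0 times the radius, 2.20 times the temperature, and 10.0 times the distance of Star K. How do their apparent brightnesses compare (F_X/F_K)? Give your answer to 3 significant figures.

L_X/L_K = (R_X/R_K)²(T_X/T_K)⁴ = (16.0)² × (2.20)⁴ = 5997.
F_X/F_K = (L_X/L_K)/(d_X/d_K)² = 5997 / (10.0)² = 59.97.

60.0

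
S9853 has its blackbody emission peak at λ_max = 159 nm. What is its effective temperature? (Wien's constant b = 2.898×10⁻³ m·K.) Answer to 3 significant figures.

T = b/λ_max = 2.898×10⁻³ / (159×10⁻⁹) = 1.823×10^4 K.

1.82×10^4 K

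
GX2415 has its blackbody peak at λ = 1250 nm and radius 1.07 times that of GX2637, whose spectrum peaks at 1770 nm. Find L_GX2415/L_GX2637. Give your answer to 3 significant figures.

Wien's law gives T ∝ 1/λ_max, so T_GX2415/T_GX2637 = λ_GX2637/λ_GX2415 = 1770/1250 = 1.416.
Then L ∝ R²T⁴ gives L_GX2415/L_GX2637 = (1.07)² × (1.416)⁴ = 1.145 × 4.020 = 4.603.

4.60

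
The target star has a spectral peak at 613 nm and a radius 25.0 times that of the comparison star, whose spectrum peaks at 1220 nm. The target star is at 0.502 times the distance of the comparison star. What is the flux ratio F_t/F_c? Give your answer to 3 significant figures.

Wien's law: T_t/T_c = λ_c/λ_t = 1220/613 = 1.990.
L_t/L_c = (R_t/R_c)²(T_t/T_c)⁴ = (25.0)²(1.990)⁴ = 9806.
F_t/F_c = (L_t/L_c)/(d_t/d_c)² = 9806/(0.502)² = 3.891×10^4.

3.89×10^4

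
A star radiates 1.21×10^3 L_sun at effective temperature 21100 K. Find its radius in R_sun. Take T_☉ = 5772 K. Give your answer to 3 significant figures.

R/R_☉ = √(L/L_☉) / (T/T_☉)² = √(1.21×10^3) / (3.656)²
       = 34.79 / 13.36 = 2.603.

2.60 R_sun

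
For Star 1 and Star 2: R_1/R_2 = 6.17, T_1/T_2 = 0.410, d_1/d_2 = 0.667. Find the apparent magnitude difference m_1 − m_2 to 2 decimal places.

-0.96

L_1/L_2 = (6.17)²(0.410)⁴ = 1.076.
F_1/F_2 = (L_1/L_2)/(d_1/d_2)² = 1.076/0.4449 = 2.418.
m_1 − m_2 = −2.5 log₁₀(2.418) = -0.96.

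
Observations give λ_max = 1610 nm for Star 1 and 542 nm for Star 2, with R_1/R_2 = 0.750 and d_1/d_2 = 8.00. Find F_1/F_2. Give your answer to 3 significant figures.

Wien's law: T_1/T_2 = λ_2/λ_1 = 542/1610 = 0.3366.
L_1/L_2 = (R_1/R_2)²(T_1/T_2)⁴ = (0.750)²(0.3366)⁴ = 0.007225.
F_1/F_2 = (L_1/L_2)/(d_1/d_2)² = 0.007225/(8.00)² = 1.129×10^-4.

1.13×10^-4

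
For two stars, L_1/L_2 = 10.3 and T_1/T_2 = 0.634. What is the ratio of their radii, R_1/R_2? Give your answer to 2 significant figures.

L ∝ R²T⁴ gives R ∝ √L / T², so
R_1/R_2 = √(10.3) / (0.634)² = 3.209 / 0.4020 = 7.984.

8.0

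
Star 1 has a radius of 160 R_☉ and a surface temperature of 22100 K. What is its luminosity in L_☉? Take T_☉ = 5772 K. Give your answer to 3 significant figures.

L/L_☉ = (R/R_☉)² (T/T_☉)⁴ = (160)² × (22100/5772)⁴
       = 2.560×10^4 × (3.829)⁴ = 2.560×10^4 × 214.9 = 5.502×10^6.

5.50×10^6 L_☉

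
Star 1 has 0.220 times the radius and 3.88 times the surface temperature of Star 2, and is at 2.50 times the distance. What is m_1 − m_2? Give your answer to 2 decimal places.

L_1/L_2 = (0.220)²(3.88)⁴ = 10.97.
F_1/F_2 = (L_1/L_2)/(d_1/d_2)² = 10.97/6.250 = 1.755.
m_1 − m_2 = −2.5 log₁₀(1.755) = -0.61.

-0.61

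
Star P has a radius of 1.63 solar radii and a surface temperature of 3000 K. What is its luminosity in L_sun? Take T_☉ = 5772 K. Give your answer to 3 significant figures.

0.194 L_sun

L/L_☉ = (R/R_☉)² (T/T_☉)⁴ = (1.63)² × (3000/5772)⁴
       = 2.657 × (0.5198)⁴ = 2.657 × 0.07298 = 0.1939.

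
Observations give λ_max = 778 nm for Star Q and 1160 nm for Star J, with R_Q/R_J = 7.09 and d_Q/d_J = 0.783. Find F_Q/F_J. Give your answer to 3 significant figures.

Wien's law: T_Q/T_J = λ_J/λ_Q = 1160/778 = 1.491.
L_Q/L_J = (R_Q/R_J)²(T_Q/T_J)⁴ = (7.09)²(1.491)⁴ = 248.4.
F_Q/F_J = (L_Q/L_J)/(d_Q/d_J)² = 248.4/(0.783)² = 405.2.

405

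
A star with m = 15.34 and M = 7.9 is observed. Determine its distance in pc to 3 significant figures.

308 pc

m − M = 5 log₁₀(d/10 pc)
15.34 − (7.9) = 7.44 = 5 log₁₀(d/10)
d = 10 × 10^(7.44/5) = 10 × 10^1.488 = 307.6 pc.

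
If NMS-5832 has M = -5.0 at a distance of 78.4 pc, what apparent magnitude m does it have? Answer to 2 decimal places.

m = M + 5 log₁₀(d/10 pc) = -5.0 + 5 log₁₀(78.4/10)
  = -5.0 + 5 × 0.894 = -5.0 + 4.47 = -0.53.

-0.53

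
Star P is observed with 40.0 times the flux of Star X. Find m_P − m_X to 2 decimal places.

-4.01

m_P − m_X = −2.5 log₁₀(F_P/F_X) = −2.5 log₁₀(40.0) = −2.5 × (1.602) = -4.005.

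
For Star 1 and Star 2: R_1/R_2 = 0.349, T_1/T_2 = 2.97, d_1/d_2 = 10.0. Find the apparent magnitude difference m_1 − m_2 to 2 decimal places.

2.56

L_1/L_2 = (0.349)²(2.97)⁴ = 9.477.
F_1/F_2 = (L_1/L_2)/(d_1/d_2)² = 9.477/100.0 = 0.09477.
m_1 − m_2 = −2.5 log₁₀(0.09477) = 2.56.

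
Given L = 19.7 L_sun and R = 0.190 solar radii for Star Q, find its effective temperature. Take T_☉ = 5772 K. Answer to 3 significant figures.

2.79×10^4 K

T/T_☉ = (L/L_☉)^(1/4) / (R/R_☉)^(1/2)
T = 5772 × (19.7)^(1/4) / √(0.190) = 5772 × 2.107 / 0.4359 = 2.790×10^4 K.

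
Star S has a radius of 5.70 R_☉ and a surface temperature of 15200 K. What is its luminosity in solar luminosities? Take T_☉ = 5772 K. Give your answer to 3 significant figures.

1.56×10^3 solar luminosities

L/L_☉ = (R/R_☉)² (T/T_☉)⁴ = (5.70)² × (15200/5772)⁴
       = 32.49 × (2.633)⁴ = 32.49 × 48.09 = 1562.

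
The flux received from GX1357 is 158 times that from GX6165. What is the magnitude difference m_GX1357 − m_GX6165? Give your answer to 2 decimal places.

-5.50

m_GX1357 − m_GX6165 = −2.5 log₁₀(F_GX1357/F_GX6165) = −2.5 log₁₀(158) = −2.5 × (2.199) = -5.497.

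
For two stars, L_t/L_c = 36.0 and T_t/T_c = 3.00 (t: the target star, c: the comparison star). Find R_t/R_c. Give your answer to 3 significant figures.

L ∝ R²T⁴ gives R ∝ √L / T², so
R_t/R_c = √(36.0) / (3.00)² = 6.000 / 9.000 = 0.6667.

0.667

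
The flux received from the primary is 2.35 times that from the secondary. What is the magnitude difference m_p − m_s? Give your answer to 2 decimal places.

-0.93

m_p − m_s = −2.5 log₁₀(F_p/F_s) = −2.5 log₁₀(2.35) = −2.5 × (0.371) = -0.928.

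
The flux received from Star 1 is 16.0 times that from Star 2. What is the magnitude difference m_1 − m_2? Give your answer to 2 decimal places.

m_1 − m_2 = −2.5 log₁₀(F_1/F_2) = −2.5 log₁₀(16.0) = −2.5 × (1.204) = -3.010.

-3.01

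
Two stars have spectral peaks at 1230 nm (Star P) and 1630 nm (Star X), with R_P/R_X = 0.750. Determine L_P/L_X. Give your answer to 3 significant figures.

1.73

Wien's law gives T ∝ 1/λ_max, so T_P/T_X = λ_X/λ_P = 1630/1230 = 1.325.
Then L ∝ R²T⁴ gives L_P/L_X = (0.750)² × (1.325)⁴ = 0.5625 × 3.084 = 1.735.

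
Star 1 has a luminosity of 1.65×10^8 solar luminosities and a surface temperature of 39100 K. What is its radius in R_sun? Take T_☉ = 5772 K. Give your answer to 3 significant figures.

R/R_☉ = √(L/L_☉) / (T/T_☉)² = √(1.65×10^8) / (6.774)²
       = 1.285×10^4 / 45.89 = 279.9.

280 R_sun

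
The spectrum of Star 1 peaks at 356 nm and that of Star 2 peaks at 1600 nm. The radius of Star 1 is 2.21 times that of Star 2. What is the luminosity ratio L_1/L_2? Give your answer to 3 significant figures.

1.99×10^3

Wien's law gives T ∝ 1/λ_max, so T_1/T_2 = λ_2/λ_1 = 1600/356 = 4.494.
Then L ∝ R²T⁴ gives L_1/L_2 = (2.21)² × (4.494)⁴ = 4.884 × 408.0 = 1993.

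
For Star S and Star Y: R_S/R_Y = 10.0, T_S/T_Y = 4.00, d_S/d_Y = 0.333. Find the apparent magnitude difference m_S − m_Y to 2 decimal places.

-13.41

L_S/L_Y = (10.0)²(4.00)⁴ = 2.560×10^4.
F_S/F_Y = (L_S/L_Y)/(d_S/d_Y)² = 2.560×10^4/0.1109 = 2.309×10^5.
m_S − m_Y = −2.5 log₁₀(2.309×10^5) = -13.41.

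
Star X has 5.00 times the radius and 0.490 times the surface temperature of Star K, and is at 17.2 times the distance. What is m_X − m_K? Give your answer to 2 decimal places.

L_X/L_K = (5.00)²(0.490)⁴ = 1.441.
F_X/F_K = (L_X/L_K)/(d_X/d_K)² = 1.441/295.8 = 0.004872.
m_X − m_K = −2.5 log₁₀(0.004872) = 5.78.

5.78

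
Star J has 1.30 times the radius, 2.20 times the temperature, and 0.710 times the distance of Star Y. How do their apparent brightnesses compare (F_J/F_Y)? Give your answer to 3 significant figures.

78.5

L_J/L_Y = (R_J/R_Y)²(T_J/T_Y)⁴ = (1.30)² × (2.20)⁴ = 39.59.
F_J/F_Y = (L_J/L_Y)/(d_J/d_Y)² = 39.59 / (0.710)² = 78.53.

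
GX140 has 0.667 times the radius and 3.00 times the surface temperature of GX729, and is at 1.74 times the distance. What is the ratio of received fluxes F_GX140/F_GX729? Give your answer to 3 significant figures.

L_GX140/L_GX729 = (R_GX140/R_GX729)²(T_GX140/T_GX729)⁴ = (0.667)² × (3.00)⁴ = 36.04.
F_GX140/F_GX729 = (L_GX140/L_GX729)/(d_GX140/d_GX729)² = 36.04 / (1.74)² = 11.90.

11.9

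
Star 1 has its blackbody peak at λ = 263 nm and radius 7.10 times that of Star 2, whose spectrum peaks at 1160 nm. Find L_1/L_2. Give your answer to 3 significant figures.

Wien's law gives T ∝ 1/λ_max, so T_1/T_2 = λ_2/λ_1 = 1160/263 = 4.411.
Then L ∝ R²T⁴ gives L_1/L_2 = (7.10)² × (4.411)⁴ = 50.41 × 378.5 = 1.908×10^4.

1.91×10^4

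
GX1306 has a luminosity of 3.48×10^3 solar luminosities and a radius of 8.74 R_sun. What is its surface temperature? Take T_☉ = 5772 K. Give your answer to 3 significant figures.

1.50×10^4 K

T/T_☉ = (L/L_☉)^(1/4) / (R/R_☉)^(1/2)
T = 5772 × (3.48×10^3)^(1/4) / √(8.74) = 5772 × 7.681 / 2.956 = 1.500×10^4 K.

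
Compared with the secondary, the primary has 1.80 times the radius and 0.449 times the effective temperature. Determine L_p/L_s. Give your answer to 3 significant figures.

0.132

From the Stefan–Boltzmann law, L ∝ R²T⁴, so
L_p/L_s = (R_p/R_s)² (T_p/T_s)⁴ = (1.80)² × (0.449)⁴ = 3.240 × 0.04064 = 0.1317.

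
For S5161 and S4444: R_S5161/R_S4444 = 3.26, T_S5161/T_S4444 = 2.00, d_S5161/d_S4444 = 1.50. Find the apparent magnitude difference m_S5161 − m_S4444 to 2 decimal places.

-4.70

L_S5161/L_S4444 = (3.26)²(2.00)⁴ = 170.0.
F_S5161/F_S4444 = (L_S5161/L_S4444)/(d_S5161/d_S4444)² = 170.0/2.250 = 75.57.
m_S5161 − m_S4444 = −2.5 log₁₀(75.57) = -4.70.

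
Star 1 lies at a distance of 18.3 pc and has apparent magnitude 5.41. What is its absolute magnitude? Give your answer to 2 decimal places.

4.10

M = m − 5 log₁₀(d/10 pc) = 5.41 − 5 log₁₀(18.3/10)
  = 5.41 − 5 × 0.262 = 5.41 − 1.31 = 4.10.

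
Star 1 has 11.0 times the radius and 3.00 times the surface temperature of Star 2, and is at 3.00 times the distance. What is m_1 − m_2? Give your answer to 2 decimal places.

-7.59

L_1/L_2 = (11.0)²(3.00)⁴ = 9801.
F_1/F_2 = (L_1/L_2)/(d_1/d_2)² = 9801/9.000 = 1089.
m_1 − m_2 = −2.5 log₁₀(1089) = -7.59.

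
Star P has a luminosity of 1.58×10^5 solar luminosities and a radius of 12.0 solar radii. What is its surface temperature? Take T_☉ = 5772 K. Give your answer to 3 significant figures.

3.32×10^4 K

T/T_☉ = (L/L_☉)^(1/4) / (R/R_☉)^(1/2)
T = 5772 × (1.58×10^5)^(1/4) / √(12.0) = 5772 × 19.94 / 3.464 = 3.322×10^4 K.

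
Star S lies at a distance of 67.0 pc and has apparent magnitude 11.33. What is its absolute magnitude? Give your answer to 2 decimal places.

M = m − 5 log₁₀(d/10 pc) = 11.33 − 5 log₁₀(67.0/10)
  = 11.33 − 5 × 0.826 = 11.33 − 4.13 = 7.20.

7.20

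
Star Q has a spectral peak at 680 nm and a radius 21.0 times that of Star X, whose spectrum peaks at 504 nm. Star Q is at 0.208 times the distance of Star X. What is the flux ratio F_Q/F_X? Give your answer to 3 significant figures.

Wien's law: T_Q/T_X = λ_X/λ_Q = 504/680 = 0.7412.
L_Q/L_X = (R_Q/R_X)²(T_Q/T_X)⁴ = (21.0)²(0.7412)⁴ = 133.1.
F_Q/F_X = (L_Q/L_X)/(d_Q/d_X)² = 133.1/(0.208)² = 3076.

3.08×10^3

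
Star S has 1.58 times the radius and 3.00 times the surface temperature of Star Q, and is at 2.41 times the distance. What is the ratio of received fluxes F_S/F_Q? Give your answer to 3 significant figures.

L_S/L_Q = (R_S/R_Q)²(T_S/T_Q)⁴ = (1.58)² × (3.00)⁴ = 202.2.
F_S/F_Q = (L_S/L_Q)/(d_S/d_Q)² = 202.2 / (2.41)² = 34.81.

34.8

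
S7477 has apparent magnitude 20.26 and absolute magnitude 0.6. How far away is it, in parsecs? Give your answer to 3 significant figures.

8.55×10^4 pc

m − M = 5 log₁₀(d/10 pc)
20.26 − (0.6) = 19.66 = 5 log₁₀(d/10)
d = 10 × 10^(19.66/5) = 10 × 10^3.932 = 8.551×10^4 pc.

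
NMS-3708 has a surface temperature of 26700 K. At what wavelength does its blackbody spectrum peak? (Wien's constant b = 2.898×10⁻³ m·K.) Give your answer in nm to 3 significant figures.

λ_max = b/T = 2.898×10⁻³ / 26700 = 1.09×10^-7 m = 108.5 nm.

109 nm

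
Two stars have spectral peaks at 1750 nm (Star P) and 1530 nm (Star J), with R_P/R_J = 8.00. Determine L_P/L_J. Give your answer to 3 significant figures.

Wien's law gives T ∝ 1/λ_max, so T_P/T_J = λ_J/λ_P = 1530/1750 = 0.8743.
Then L ∝ R²T⁴ gives L_P/L_J = (8.00)² × (0.8743)⁴ = 64.00 × 0.5843 = 37.39.

37.4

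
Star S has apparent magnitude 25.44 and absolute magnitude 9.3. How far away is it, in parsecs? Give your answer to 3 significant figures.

m − M = 5 log₁₀(d/10 pc)
25.44 − (9.3) = 16.14 = 5 log₁₀(d/10)
d = 10 × 10^(16.14/5) = 10 × 10^3.228 = 1.690×10^4 pc.

1.69×10^4 pc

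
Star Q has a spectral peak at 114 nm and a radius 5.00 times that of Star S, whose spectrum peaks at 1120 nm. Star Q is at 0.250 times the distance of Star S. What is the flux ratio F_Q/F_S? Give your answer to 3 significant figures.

3.73×10^6

Wien's law: T_Q/T_S = λ_S/λ_Q = 1120/114 = 9.825.
L_Q/L_S = (R_Q/R_S)²(T_Q/T_S)⁴ = (5.00)²(9.825)⁴ = 2.329×10^5.
F_Q/F_S = (L_Q/L_S)/(d_Q/d_S)² = 2.329×10^5/(0.250)² = 3.727×10^6.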